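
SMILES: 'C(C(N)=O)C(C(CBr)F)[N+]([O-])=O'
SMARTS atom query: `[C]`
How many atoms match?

5

Check the 12 heavy atoms by environment: 5× C → match; 2× O → no; 1× N → no; 1× Br → no; 1× F → no; 1× N (charge +1) → no; 1× O (charge -1) → no.
That gives 5 matching atoms.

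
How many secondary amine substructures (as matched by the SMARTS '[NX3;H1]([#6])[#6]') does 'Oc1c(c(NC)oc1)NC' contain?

[NX3;H1]([#6])[#6] is the SMARTS for a secondary amine: a trivalent nitrogen with one H, bonded to two carbons.
The molecule carries 2 separate instances of an N-methylamino group (-NHCH3) meeting every constraint; each maps to a distinct set of atoms, giving 2 matches.

2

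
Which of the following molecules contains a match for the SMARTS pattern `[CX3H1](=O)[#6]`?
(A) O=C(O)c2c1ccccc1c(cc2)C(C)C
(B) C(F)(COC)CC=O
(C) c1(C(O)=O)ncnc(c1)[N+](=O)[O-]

B

[CX3H1](=O)[#6] describes an sp2 carbon with one H, double-bonded to O and single-bonded to carbon (an aldehyde).
(A) has a carboxylic acid group (-C(=O)OH) but the carbonyl carbon has H0 and is bonded to O, not H1.
(B) contains an aldehyde (-CHO), which satisfies every atom and bond constraint.
(C) has a carboxylic acid group (-C(=O)OH) but the carbonyl carbon has H0 and is bonded to O, not H1.
So the answer is (B).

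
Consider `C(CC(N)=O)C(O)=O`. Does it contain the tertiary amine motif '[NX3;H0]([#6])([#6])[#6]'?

The pattern [NX3;H0]([#6])([#6])[#6] describes a trivalent nitrogen with no H, bonded to three carbons — a tertiary amine.
The closest candidate here is a primary amide (-C(=O)NH2), but the amide nitrogen has H2 and only one carbon neighbour. No other fragment satisfies the full query, so there is no match.

No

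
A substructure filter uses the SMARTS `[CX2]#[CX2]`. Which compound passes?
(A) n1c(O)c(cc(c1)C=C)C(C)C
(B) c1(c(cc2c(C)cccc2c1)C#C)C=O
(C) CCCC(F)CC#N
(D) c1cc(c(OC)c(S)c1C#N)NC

[CX2]#[CX2] describes a carbon-carbon triple bond (an alkyne).
(A) has a vinyl group (-CH=CH2) but the C=C is a double bond; both carbons are CX3, not CX2.
(B) contains an ethynyl group (-C#CH), which satisfies every atom and bond constraint.
(C) has a nitrile (-C#N) but the triple bond is C#N, not C#C.
(D) has a nitrile (-C#N) but the triple bond is C#N, not C#C.
So the answer is (B).

B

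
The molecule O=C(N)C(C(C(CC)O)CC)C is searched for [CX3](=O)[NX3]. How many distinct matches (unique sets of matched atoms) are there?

1

[CX3](=O)[NX3] is the SMARTS for an amide: a carbonyl carbon bonded to a trivalent nitrogen.
Exactly one fragment in the molecule meets all constraints, giving 1 match.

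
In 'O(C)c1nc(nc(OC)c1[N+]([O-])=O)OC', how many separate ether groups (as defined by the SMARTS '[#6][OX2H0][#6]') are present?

3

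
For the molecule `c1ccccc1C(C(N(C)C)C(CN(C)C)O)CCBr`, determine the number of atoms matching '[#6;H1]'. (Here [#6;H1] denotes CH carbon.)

8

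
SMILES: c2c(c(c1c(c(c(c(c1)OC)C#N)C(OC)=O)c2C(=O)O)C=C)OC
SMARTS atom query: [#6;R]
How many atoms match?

10

The query [#6;R] means: carbon that is part of a ring.
Check the 25 heavy atoms by environment: 10× c (aromatic, in 6-ring) → match; 8× C (acyclic) → no; 6× O (acyclic) → no; 1× N (acyclic) → no.
That gives 10 matching atoms.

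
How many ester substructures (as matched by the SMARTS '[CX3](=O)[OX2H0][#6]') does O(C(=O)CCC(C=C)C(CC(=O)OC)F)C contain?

[CX3](=O)[OX2H0][#6] is the SMARTS for an ester: a carbonyl carbon bonded to an oxygen that is itself bonded to carbon (no H on that O).
The molecule carries 2 separate instances of a methyl-ester group (-C(=O)OCH3) meeting every constraint; each maps to a distinct set of atoms, giving 2 matches.

2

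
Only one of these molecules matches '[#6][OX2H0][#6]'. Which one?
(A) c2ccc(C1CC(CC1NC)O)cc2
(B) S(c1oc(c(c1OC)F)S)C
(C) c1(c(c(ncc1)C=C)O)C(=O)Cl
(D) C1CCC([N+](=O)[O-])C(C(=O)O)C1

B

[#6][OX2H0][#6] describes an aliphatic oxygen bridging two carbons with no H on the oxygen (an ether).
(A) has a hydroxyl group (-OH) but the oxygen has H1, not H0 bridging two carbons.
(B) contains a methoxy ether (-OCH3), which satisfies every atom and bond constraint.
(C) has a hydroxyl group (-OH) but the oxygen has H1, not H0 bridging two carbons.
(D) has a carboxylic acid group (-C(=O)OH) but the -OH oxygen has H1; the =O is OX1, not OX2.
So the answer is (B).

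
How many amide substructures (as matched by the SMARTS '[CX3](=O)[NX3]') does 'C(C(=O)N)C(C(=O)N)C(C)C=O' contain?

[CX3](=O)[NX3] is the SMARTS for an amide: a carbonyl carbon bonded to a trivalent nitrogen.
The molecule carries 2 separate instances of a primary amide (-C(=O)NH2) meeting every constraint; each maps to a distinct set of atoms, giving 2 matches.

2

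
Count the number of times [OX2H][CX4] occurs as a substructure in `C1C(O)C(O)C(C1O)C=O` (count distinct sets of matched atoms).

3

[OX2H][CX4] is the SMARTS for an aliphatic alcohol: a hydroxyl oxygen bound to an sp3 (X4) carbon.
The molecule carries 3 separate instances of a hydroxyl group (-OH) meeting every constraint; each maps to a distinct set of atoms, giving 3 matches.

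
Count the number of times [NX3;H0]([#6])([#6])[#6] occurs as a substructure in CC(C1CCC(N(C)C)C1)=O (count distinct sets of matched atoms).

1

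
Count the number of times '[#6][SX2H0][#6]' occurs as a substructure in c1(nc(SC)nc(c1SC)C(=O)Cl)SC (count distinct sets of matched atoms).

3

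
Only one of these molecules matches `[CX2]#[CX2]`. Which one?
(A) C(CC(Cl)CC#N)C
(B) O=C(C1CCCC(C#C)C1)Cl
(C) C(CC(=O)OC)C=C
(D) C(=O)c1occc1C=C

B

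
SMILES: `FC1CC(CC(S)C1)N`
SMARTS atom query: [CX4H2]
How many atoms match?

3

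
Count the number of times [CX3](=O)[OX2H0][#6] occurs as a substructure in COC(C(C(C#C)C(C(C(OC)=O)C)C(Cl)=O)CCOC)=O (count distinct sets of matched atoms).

2

[CX3](=O)[OX2H0][#6] is the SMARTS for an ester: a carbonyl carbon bonded to an oxygen that is itself bonded to carbon (no H on that O).
The molecule carries 2 separate instances of a methyl-ester group (-C(=O)OCH3) meeting every constraint; each maps to a distinct set of atoms, giving 2 matches.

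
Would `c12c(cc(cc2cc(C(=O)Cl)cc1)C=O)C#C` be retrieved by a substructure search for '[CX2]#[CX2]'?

Yes

The pattern [CX2]#[CX2] describes a carbon-carbon triple bond — an alkyne.
The molecule carries an ethynyl group (-C#CH), whose atoms satisfy every constraint of the query, so the pattern matches.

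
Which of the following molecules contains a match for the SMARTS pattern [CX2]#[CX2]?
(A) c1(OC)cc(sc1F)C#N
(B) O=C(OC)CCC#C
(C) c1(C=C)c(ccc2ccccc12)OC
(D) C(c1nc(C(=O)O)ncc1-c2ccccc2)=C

B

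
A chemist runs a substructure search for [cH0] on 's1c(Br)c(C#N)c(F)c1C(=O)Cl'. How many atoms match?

4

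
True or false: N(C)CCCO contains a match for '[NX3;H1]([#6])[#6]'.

The pattern [NX3;H1]([#6])[#6] describes a trivalent nitrogen with one H, bonded to two carbons — a secondary amine.
The molecule carries an N-methylamino group (-NHCH3), whose atoms satisfy every constraint of the query, so the pattern matches.

True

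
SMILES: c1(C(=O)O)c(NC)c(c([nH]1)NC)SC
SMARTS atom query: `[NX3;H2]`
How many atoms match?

0

The query [NX3;H2] means: aliphatic N with 3 total connections, two of them H — an -NH2 nitrogen (amine or amide).
Check the 14 heavy atoms by environment: 1× n (aromatic, H1, X3) → no; 4× c (aromatic, H0, X3) → no; 1× S (H0, X2) → no; 3× C (H3, X4) → no; 2× N (H1, X3) → no; 1× C (H0, X3) → no; 1× O (H0, X1) → no; 1× O (H1, X2) → no.
No environment satisfies the query, so 0 matching atoms.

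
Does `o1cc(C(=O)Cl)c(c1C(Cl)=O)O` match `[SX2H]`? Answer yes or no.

No

The pattern [SX2H] describes an aliphatic sulfur with two connections, one being H — a thiol.
The closest candidate here is a hydroxyl group (-OH), but it is an -OH, not an -SH. No other fragment satisfies the full query, so there is no match.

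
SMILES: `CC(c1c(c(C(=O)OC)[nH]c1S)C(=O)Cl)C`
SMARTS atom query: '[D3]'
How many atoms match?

The query [D3] means: atom with exactly three heavy-atom neighbours.
Check the 16 heavy atoms by environment: 1× n (aromatic, D2) → no; 4× c (aromatic, D3) → match; 3× C (D3) → match; 2× O (D1) → no; 1× Cl (D1) → no; 3× C (D1) → no; 1× O (D2) → no; 1× S (D1) → no.
Summing the matching environments: 4 + 3 = 7 matching atoms.

7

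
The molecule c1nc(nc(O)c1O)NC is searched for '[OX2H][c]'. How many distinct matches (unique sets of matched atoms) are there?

2

[OX2H][c] is the SMARTS for a phenol: a hydroxyl oxygen attached to an aromatic carbon.
The molecule carries 2 separate instances of a hydroxyl group (-OH) meeting every constraint; each maps to a distinct set of atoms, giving 2 matches.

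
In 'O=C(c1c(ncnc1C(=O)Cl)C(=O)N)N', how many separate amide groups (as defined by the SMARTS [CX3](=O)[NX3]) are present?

2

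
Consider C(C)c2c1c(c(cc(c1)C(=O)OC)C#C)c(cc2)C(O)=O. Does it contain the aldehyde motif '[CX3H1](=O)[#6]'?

No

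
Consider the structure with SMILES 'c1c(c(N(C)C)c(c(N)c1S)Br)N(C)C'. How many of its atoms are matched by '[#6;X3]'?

6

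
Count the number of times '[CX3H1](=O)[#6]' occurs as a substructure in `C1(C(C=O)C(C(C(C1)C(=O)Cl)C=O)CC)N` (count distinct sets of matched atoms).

2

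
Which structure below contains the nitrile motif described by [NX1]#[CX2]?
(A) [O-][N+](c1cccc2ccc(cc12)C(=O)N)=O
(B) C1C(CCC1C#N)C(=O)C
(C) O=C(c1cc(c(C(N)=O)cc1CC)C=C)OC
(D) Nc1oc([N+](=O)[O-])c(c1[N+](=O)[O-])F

B

[NX1]#[CX2] describes a nitrogen triple-bonded to a two-connected carbon (a nitrile).
(A) has a nitro group (-[N+](=O)[O-]) but there is no C#N triple bond.
(B) contains a nitrile (-C#N), which satisfies every atom and bond constraint.
(C) has a primary amide (-C(=O)NH2) but the nitrogen is NX3, not NX1.
(D) has a primary amino group (-NH2) but the nitrogen is NX3 (three connections), not NX1 triple-bonded.
So the answer is (B).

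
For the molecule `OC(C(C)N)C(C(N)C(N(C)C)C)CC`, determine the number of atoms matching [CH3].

5

The query [CH3] means: aliphatic carbon with exactly three hydrogens.
Check the 15 heavy atoms by environment: 5× C (H3) → match; 5× C (H1) → no; 2× N (H2) → no; 1× N (H0) → no; 1× C (H2) → no; 1× O (H1) → no.
That gives 5 matching atoms.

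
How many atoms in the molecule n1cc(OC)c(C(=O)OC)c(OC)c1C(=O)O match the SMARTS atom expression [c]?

5

Check the 17 heavy atoms by environment: 1× n (aromatic) → no; 5× c (aromatic) → match; 6× O → no; 5× C → no.
That gives 5 matching atoms.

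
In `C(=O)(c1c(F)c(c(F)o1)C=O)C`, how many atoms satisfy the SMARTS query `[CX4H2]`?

0

The query [CX4H2] means: sp3 carbon (X4) with exactly two hydrogens.
Check the 12 heavy atoms by environment: 1× o (aromatic, H0, X2) → no; 4× c (aromatic, H0, X3) → no; 1× C (H0, X3) → no; 2× O (H0, X1) → no; 1× C (H3, X4) → no; 1× C (H1, X3) → no; 2× F (H0, X1) → no.
No environment satisfies the query, so 0 matching atoms.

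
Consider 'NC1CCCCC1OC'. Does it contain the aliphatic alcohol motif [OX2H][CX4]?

No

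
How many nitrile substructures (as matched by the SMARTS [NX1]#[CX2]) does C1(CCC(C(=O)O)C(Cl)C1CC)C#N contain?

[NX1]#[CX2] is the SMARTS for a nitrile: a nitrogen triple-bonded to a two-connected carbon.
Exactly one fragment in the molecule meets all constraints, giving 1 match.

1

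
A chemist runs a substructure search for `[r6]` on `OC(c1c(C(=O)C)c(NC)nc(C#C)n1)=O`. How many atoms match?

6

The query [r6] means: r6 matches atoms in a six-membered ring.
Check the 16 heavy atoms by environment: 2× n (aromatic, in 6-ring) → match; 4× c (aromatic, in 6-ring) → match; 6× C (acyclic) → no; 3× O (acyclic) → no; 1× N (acyclic) → no.
Summing the matching environments: 2 + 4 = 6 matching atoms.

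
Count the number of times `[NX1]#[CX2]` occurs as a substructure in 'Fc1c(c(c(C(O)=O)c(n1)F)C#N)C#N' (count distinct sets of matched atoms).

[NX1]#[CX2] is the SMARTS for a nitrile: a nitrogen triple-bonded to a two-connected carbon.
The molecule carries 2 separate instances of a nitrile (-C#N) meeting every constraint; each maps to a distinct set of atoms, giving 2 matches.

2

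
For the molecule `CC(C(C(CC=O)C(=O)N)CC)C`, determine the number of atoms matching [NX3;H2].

The query [NX3;H2] means: aliphatic N with 3 total connections, two of them H — an -NH2 nitrogen (amine or amide).
Check the 13 heavy atoms by environment: 2× C (H2, X4) → no; 3× C (H1, X4) → no; 3× C (H3, X4) → no; 1× C (H0, X3) → no; 2× O (H0, X1) → no; 1× N (H2, X3) → match; 1× C (H1, X3) → no.
That gives 1 matching atom.

1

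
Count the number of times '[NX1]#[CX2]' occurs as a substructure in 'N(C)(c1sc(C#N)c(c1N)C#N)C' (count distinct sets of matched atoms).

2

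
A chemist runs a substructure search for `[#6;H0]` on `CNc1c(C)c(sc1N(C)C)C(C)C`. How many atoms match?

4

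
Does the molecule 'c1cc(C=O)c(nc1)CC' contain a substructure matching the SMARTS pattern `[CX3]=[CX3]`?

No

The pattern [CX3]=[CX3] describes a non-aromatic C=C double bond between two sp2 carbons — an alkene.
The closest candidate here is an ethyl group (-CH2CH3), but its C-C bond is a single bond between CX4 carbons, not CX3=CX3. No other fragment satisfies the full query, so there is no match.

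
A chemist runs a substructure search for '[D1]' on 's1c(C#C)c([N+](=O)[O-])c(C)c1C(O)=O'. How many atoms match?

6

The query [D1] means: atom with exactly one heavy-atom neighbour (degree 1).
Check the 14 heavy atoms by environment: 1× s (aromatic, D2) → no; 4× c (aromatic, D3) → no; 1× N (charge +1, D3) → no; 1× O (charge -1, D1) → match; 3× O (D1) → match; 1× C (D2) → no; 2× C (D1) → match; 1× C (D3) → no.
Summing the matching environments: 1 + 3 + 2 = 6 matching atoms.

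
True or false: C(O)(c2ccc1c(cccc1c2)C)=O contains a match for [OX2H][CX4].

The pattern [OX2H][CX4] describes a hydroxyl oxygen bound to an sp3 (X4) carbon — an aliphatic alcohol.
The closest candidate here is a carboxylic acid group (-C(=O)OH), but the -OH is on a CX3 carbonyl carbon, not a CX4 carbon. No other fragment satisfies the full query, so there is no match.

False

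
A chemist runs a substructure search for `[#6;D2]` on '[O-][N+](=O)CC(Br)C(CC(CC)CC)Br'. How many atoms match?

The query [#6;D2] means: any carbon bonded to exactly two heavy atoms.
Check the 14 heavy atoms by environment: 4× C (D2) → match; 3× C (D3) → no; 1× N (charge +1, D3) → no; 1× O (charge -1, D1) → no; 1× O (D1) → no; 2× C (D1) → no; 2× Br (D1) → no.
That gives 4 matching atoms.

4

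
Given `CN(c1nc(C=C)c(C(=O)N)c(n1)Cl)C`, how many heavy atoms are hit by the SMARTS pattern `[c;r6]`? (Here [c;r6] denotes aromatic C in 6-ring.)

4

The query [c;r6] means: aromatic carbon that belongs to a six-membered ring.
Check the 15 heavy atoms by environment: 2× n (aromatic, in 6-ring) → no; 4× c (aromatic, in 6-ring) → match; 2× N (acyclic) → no; 5× C (acyclic) → no; 1× Cl (acyclic) → no; 1× O (acyclic) → no.
That gives 4 matching atoms.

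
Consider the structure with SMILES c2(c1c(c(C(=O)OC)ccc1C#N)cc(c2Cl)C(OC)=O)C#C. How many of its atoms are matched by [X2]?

The query [X2] means: any atom with exactly two total connections (bonds + H).
Check the 23 heavy atoms by environment: 10× c (aromatic, X3) → no; 2× C (X3) → no; 2× O (X1) → no; 2× O (X2) → match; 2× C (X4) → no; 3× C (X2) → match; 1× N (X1) → no; 1× Cl (X1) → no.
Summing the matching environments: 2 + 3 = 5 matching atoms.

5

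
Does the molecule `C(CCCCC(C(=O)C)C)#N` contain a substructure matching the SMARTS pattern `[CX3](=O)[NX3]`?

The pattern [CX3](=O)[NX3] describes a carbonyl carbon bonded to a trivalent nitrogen — an amide.
The closest candidate here is a nitrile (-C#N), but the nitrile N is NX1 (triple-bonded), not NX3. No other fragment satisfies the full query, so there is no match.

No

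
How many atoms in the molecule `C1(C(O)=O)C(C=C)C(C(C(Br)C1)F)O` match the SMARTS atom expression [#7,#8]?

The query [#7,#8] means: nitrogen or oxygen (comma = OR).
Check the 14 heavy atoms by environment: 9× C → no; 1× F → no; 1× Br → no; 3× O → match.
That gives 3 matching atoms.

3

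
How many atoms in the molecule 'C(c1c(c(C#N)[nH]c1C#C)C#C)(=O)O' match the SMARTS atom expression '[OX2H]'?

1

Check the 14 heavy atoms by environment: 1× n (aromatic, H1, X3) → no; 4× c (aromatic, H0, X3) → no; 3× C (H0, X2) → no; 2× C (H1, X2) → no; 1× N (H0, X1) → no; 1× C (H0, X3) → no; 1× O (H0, X1) → no; 1× O (H1, X2) → match.
That gives 1 matching atom.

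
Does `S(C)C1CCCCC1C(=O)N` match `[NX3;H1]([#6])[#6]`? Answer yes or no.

No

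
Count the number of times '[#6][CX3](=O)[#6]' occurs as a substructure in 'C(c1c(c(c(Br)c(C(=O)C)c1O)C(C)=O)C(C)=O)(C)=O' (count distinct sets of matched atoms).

4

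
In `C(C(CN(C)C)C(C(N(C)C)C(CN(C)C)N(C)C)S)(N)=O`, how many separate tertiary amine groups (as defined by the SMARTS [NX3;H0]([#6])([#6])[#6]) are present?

4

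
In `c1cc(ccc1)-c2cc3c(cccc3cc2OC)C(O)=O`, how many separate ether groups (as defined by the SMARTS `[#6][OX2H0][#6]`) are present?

1

[#6][OX2H0][#6] is the SMARTS for an ether: an aliphatic oxygen bridging two carbons with no H on the oxygen.
Exactly one fragment in the molecule meets all constraints, giving 1 match.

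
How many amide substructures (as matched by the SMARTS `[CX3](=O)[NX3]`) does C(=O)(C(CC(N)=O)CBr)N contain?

2

[CX3](=O)[NX3] is the SMARTS for an amide: a carbonyl carbon bonded to a trivalent nitrogen.
The molecule carries 2 separate instances of a primary amide (-C(=O)NH2) meeting every constraint; each maps to a distinct set of atoms, giving 2 matches.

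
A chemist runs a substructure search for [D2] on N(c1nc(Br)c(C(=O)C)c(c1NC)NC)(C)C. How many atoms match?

3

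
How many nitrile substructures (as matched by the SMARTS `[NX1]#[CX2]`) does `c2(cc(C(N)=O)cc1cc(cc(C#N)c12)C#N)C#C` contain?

2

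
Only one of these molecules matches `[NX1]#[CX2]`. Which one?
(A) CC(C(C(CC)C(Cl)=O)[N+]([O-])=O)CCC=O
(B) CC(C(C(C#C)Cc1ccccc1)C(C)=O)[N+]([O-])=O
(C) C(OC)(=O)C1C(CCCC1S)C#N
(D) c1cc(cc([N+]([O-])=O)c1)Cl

[NX1]#[CX2] describes a nitrogen triple-bonded to a two-connected carbon (a nitrile).
(A) has a nitro group (-[N+](=O)[O-]) but there is no C#N triple bond.
(B) has a nitro group (-[N+](=O)[O-]) but there is no C#N triple bond.
(C) contains a nitrile (-C#N), which satisfies every atom and bond constraint.
(D) has a nitro group (-[N+](=O)[O-]) but there is no C#N triple bond.
So the answer is (C).

C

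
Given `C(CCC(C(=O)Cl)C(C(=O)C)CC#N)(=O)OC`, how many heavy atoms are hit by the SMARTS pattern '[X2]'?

Check the 17 heavy atoms by environment: 7× C (X4) → no; 3× C (X3) → no; 3× O (X1) → no; 1× C (X2) → match; 1× N (X1) → no; 1× O (X2) → match; 1× Cl (X1) → no.
Summing the matching environments: 1 + 1 = 2 matching atoms.

2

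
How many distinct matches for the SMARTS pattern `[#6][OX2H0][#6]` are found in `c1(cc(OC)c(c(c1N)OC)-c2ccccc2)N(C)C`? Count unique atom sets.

2

[#6][OX2H0][#6] is the SMARTS for an ether: an aliphatic oxygen bridging two carbons with no H on the oxygen.
The molecule carries 2 separate instances of a methoxy ether (-OCH3) meeting every constraint; each maps to a distinct set of atoms, giving 2 matches.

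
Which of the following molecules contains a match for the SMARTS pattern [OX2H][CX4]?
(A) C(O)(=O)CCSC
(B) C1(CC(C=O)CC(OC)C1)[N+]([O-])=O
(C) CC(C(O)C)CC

[OX2H][CX4] describes a hydroxyl oxygen bound to an sp3 (X4) carbon (an aliphatic alcohol).
(A) has a carboxylic acid group (-C(=O)OH) but the -OH is on a CX3 carbonyl carbon, not a CX4 carbon.
(B) has a methoxy ether (-OCH3) but the oxygen has H0 (ether), not H1.
(C) contains a hydroxyl group (-OH), which satisfies every atom and bond constraint.
So the answer is (C).

C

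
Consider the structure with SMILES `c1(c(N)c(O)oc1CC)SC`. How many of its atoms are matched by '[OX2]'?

The query [OX2] means: aliphatic oxygen with two total connections — ether, hydroxyl, or ester single-bond O.
Check the 11 heavy atoms by environment: 1× o (aromatic, X2) → no; 4× c (aromatic, X3) → no; 3× C (X4) → no; 1× N (X3) → no; 1× O (X2) → match; 1× S (X2) → no.
That gives 1 matching atom.

1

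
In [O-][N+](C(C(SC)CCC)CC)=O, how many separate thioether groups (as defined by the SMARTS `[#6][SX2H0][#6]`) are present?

[#6][SX2H0][#6] is the SMARTS for a thioether: an aliphatic sulfur bridging two carbons with no H on the sulfur.
Exactly one fragment in the molecule meets all constraints, giving 1 match.

1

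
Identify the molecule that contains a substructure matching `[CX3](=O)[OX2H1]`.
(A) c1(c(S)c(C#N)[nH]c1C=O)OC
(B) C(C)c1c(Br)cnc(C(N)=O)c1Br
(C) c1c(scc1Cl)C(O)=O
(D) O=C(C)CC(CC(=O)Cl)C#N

[CX3](=O)[OX2H1] describes an sp2 carbon double-bonded to O and single-bonded to an -OH oxygen (a carboxylic acid).
(A) has an aldehyde (-CHO) but there is no singly-bonded oxygen on the carbonyl carbon.
(B) has a primary amide (-C(=O)NH2) but the carbonyl is bonded to N, not to an -OH oxygen.
(C) contains a carboxylic acid group (-C(=O)OH), which satisfies every atom and bond constraint.
(D) has an acyl chloride (-C(=O)Cl) but the carbonyl is bonded to Cl, not to an -OH oxygen.
So the answer is (C).

C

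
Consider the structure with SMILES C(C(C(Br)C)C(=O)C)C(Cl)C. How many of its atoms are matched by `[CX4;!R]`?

7

Check the 11 heavy atoms by environment: 7× C (X4, acyclic) → match; 1× Cl (X1, acyclic) → no; 1× Br (X1, acyclic) → no; 1× C (X3, acyclic) → no; 1× O (X1, acyclic) → no.
That gives 7 matching atoms.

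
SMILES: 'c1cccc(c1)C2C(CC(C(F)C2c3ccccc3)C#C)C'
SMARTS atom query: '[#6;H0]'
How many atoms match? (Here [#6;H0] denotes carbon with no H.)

The query [#6;H0] means: any carbon with no attached hydrogen.
Check the 22 heavy atoms by environment: 6× C (H1) → no; 1× C (H2) → no; 1× C (H0) → match; 2× c (aromatic, H0) → match; 10× c (aromatic, H1) → no; 1× C (H3) → no; 1× F (H0) → no.
Summing the matching environments: 1 + 2 = 3 matching atoms.

3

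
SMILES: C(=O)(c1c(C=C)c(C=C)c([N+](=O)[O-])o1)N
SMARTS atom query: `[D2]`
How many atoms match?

3

Check the 15 heavy atoms by environment: 1× o (aromatic, D2) → match; 4× c (aromatic, D3) → no; 1× N (charge +1, D3) → no; 1× O (charge -1, D1) → no; 2× O (D1) → no; 1× C (D3) → no; 1× N (D1) → no; 2× C (D2) → match; 2× C (D1) → no.
Summing the matching environments: 1 + 2 = 3 matching atoms.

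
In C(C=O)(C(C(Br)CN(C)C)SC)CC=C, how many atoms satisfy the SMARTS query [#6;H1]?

5

The query [#6;H1] means: any carbon bearing exactly one hydrogen.
Check the 15 heavy atoms by environment: 3× C (H2) → no; 5× C (H1) → match; 1× S (H0) → no; 3× C (H3) → no; 1× Br (H0) → no; 1× N (H0) → no; 1× O (H0) → no.
That gives 5 matching atoms.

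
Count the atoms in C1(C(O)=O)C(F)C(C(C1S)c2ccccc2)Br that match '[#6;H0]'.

Check the 17 heavy atoms by environment: 5× C (H1) → no; 1× Br (H0) → no; 1× c (aromatic, H0) → match; 5× c (aromatic, H1) → no; 1× F (H0) → no; 1× C (H0) → match; 1× O (H0) → no; 1× O (H1) → no; 1× S (H1) → no.
Summing the matching environments: 1 + 1 = 2 matching atoms.

2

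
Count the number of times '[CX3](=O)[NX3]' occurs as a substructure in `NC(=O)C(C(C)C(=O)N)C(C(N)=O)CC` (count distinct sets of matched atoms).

3

[CX3](=O)[NX3] is the SMARTS for an amide: a carbonyl carbon bonded to a trivalent nitrogen.
The molecule carries 3 separate instances of a primary amide (-C(=O)NH2) meeting every constraint; each maps to a distinct set of atoms, giving 3 matches.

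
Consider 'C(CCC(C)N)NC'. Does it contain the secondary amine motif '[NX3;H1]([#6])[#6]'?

The pattern [NX3;H1]([#6])[#6] describes a trivalent nitrogen with one H, bonded to two carbons — a secondary amine.
The molecule carries an N-methylamino group (-NHCH3), whose atoms satisfy every constraint of the query, so the pattern matches.

Yes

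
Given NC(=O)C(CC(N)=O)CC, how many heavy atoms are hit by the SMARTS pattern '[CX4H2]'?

2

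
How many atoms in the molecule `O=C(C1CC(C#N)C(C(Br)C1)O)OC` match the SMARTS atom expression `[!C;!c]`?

5

Check the 14 heavy atoms by environment: 9× C → no; 1× Br → match; 1× N → match; 3× O → match.
Summing the matching environments: 1 + 1 + 3 = 5 matching atoms.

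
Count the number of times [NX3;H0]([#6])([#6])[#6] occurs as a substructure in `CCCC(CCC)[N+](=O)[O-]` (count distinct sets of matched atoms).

[NX3;H0]([#6])([#6])[#6] is the SMARTS for a tertiary amine: a trivalent nitrogen with no H, bonded to three carbons.
No fragment in the molecule satisfies every constraint, giving 0 matches.

0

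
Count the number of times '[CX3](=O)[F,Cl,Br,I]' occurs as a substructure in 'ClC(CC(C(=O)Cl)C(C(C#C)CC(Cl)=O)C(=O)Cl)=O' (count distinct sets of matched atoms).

4

[CX3](=O)[F,Cl,Br,I] is the SMARTS for an acyl halide: a carbonyl carbon bonded to a halogen.
The molecule carries 4 separate instances of an acyl chloride (-C(=O)Cl) meeting every constraint; each maps to a distinct set of atoms, giving 4 matches.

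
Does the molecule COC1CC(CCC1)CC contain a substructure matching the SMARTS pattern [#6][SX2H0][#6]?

The pattern [#6][SX2H0][#6] describes an aliphatic sulfur bridging two carbons with no H on the sulfur — a thioether.
The closest candidate here is a methoxy ether (-OCH3), but the bridging atom is O, not S. No other fragment satisfies the full query, so there is no match.

No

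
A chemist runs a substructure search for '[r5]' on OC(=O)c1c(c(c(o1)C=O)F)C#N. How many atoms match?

The query [r5] means: r5 matches atoms in a five-membered ring.
Check the 13 heavy atoms by environment: 1× o (aromatic, in 5-ring) → match; 4× c (aromatic, in 5-ring) → match; 1× F (acyclic) → no; 3× C (acyclic) → no; 1× N (acyclic) → no; 3× O (acyclic) → no.
Summing the matching environments: 1 + 4 = 5 matching atoms.

5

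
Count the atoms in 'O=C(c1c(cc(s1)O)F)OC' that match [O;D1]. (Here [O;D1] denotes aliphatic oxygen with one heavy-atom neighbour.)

The query [O;D1] means: aliphatic oxygen bonded to exactly one heavy atom.
Check the 11 heavy atoms by environment: 1× s (aromatic, D2) → no; 3× c (aromatic, D3) → no; 1× c (aromatic, D2) → no; 2× O (D1) → match; 1× C (D3) → no; 1× O (D2) → no; 1× C (D1) → no; 1× F (D1) → no.
That gives 2 matching atoms.

2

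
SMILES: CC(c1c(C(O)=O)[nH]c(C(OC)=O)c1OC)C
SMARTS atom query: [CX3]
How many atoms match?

2

Check the 17 heavy atoms by environment: 1× n (aromatic, X3) → no; 4× c (aromatic, X3) → no; 5× C (X4) → no; 2× C (X3) → match; 2× O (X1) → no; 3× O (X2) → no.
That gives 2 matching atoms.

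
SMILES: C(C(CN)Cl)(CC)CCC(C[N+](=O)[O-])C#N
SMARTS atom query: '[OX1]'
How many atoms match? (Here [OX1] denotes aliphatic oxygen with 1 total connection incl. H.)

2

The query [OX1] means: aliphatic oxygen with one total connection — typically a carbonyl =O or an oxide.
Check the 16 heavy atoms by environment: 9× C (X4) → no; 1× N (X3) → no; 1× Cl (X1) → no; 1× C (X2) → no; 1× N (X1) → no; 1× N (charge +1, X3) → no; 1× O (charge -1, X1) → match; 1× O (X1) → match.
Summing the matching environments: 1 + 1 = 2 matching atoms.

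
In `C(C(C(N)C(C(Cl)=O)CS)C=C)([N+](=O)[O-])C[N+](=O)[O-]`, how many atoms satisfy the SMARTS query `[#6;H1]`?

The query [#6;H1] means: any carbon bearing exactly one hydrogen.
Check the 19 heavy atoms by environment: 3× C (H2) → no; 5× C (H1) → match; 2× N (charge +1, H0) → no; 2× O (charge -1, H0) → no; 3× O (H0) → no; 1× S (H1) → no; 1× C (H0) → no; 1× Cl (H0) → no; 1× N (H2) → no.
That gives 5 matching atoms.

5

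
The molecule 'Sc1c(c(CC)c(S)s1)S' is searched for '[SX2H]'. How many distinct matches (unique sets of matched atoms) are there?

3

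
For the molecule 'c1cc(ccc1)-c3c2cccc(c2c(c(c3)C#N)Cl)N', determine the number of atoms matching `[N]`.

The query [N] means: uppercase N matches aliphatic (non-aromatic) nitrogen only.
Check the 20 heavy atoms by environment: 16× c (aromatic) → no; 1× Cl → no; 1× C → no; 2× N → match.
That gives 2 matching atoms.

2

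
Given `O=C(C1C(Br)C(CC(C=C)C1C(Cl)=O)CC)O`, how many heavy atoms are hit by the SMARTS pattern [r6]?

6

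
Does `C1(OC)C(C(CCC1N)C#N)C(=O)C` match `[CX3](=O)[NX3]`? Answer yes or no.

The pattern [CX3](=O)[NX3] describes a carbonyl carbon bonded to a trivalent nitrogen — an amide.
The closest candidate here is a primary amino group (-NH2), but the -NH2 is not attached to a carbonyl carbon. No other fragment satisfies the full query, so there is no match.

No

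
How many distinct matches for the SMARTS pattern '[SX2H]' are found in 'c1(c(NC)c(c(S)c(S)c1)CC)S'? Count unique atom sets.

[SX2H] is the SMARTS for a thiol: an aliphatic sulfur with two connections, one being H.
The molecule carries 3 separate instances of a thiol (-SH) meeting every constraint; each maps to a distinct set of atoms, giving 3 matches.

3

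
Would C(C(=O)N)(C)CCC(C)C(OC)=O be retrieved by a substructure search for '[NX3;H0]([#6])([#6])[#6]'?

The pattern [NX3;H0]([#6])([#6])[#6] describes a trivalent nitrogen with no H, bonded to three carbons — a tertiary amine.
The closest candidate here is a primary amide (-C(=O)NH2), but the amide nitrogen has H2 and only one carbon neighbour. No other fragment satisfies the full query, so there is no match.

No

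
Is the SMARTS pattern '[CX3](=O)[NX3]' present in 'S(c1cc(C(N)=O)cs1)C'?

Yes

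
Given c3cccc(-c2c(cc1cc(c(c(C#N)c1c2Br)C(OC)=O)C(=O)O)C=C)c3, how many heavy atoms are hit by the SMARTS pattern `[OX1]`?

2

The query [OX1] means: aliphatic oxygen with one total connection — typically a carbonyl =O or an oxide.
Check the 28 heavy atoms by environment: 16× c (aromatic, X3) → no; 4× C (X3) → no; 2× O (X1) → match; 2× O (X2) → no; 1× C (X4) → no; 1× Br (X1) → no; 1× C (X2) → no; 1× N (X1) → no.
That gives 2 matching atoms.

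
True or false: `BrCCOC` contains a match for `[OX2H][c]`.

False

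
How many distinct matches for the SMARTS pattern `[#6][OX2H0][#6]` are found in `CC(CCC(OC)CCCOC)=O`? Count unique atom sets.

[#6][OX2H0][#6] is the SMARTS for an ether: an aliphatic oxygen bridging two carbons with no H on the oxygen.
The molecule carries 2 separate instances of a methoxy ether (-OCH3) meeting every constraint; each maps to a distinct set of atoms, giving 2 matches.

2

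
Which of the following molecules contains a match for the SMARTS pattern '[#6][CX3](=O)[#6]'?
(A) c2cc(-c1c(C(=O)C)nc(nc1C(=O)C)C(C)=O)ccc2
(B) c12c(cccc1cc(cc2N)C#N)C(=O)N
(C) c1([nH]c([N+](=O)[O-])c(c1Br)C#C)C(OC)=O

A

[#6][CX3](=O)[#6] describes a carbonyl carbon (no H) flanked by two carbons (a ketone).
(A) contains an acetyl/ketone group (-C(=O)CH3), which satisfies every atom and bond constraint.
(B) has a primary amide (-C(=O)NH2) but one neighbour of the carbonyl carbon is N, not C.
(C) has a methyl-ester group (-C(=O)OCH3) but one neighbour of the carbonyl carbon is O, not C.
So the answer is (A).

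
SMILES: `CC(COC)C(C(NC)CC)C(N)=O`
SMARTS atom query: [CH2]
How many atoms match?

2

The query [CH2] means: aliphatic carbon with exactly two hydrogens.
Check the 14 heavy atoms by environment: 2× C (H2) → match; 3× C (H1) → no; 4× C (H3) → no; 1× C (H0) → no; 2× O (H0) → no; 1× N (H2) → no; 1× N (H1) → no.
That gives 2 matching atoms.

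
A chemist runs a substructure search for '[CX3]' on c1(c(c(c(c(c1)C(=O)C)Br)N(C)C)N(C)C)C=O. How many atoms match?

The query [CX3] means: C with X3: aliphatic carbon with exactly 3 total connections.
Check the 18 heavy atoms by environment: 6× c (aromatic, X3) → no; 2× C (X3) → match; 2× O (X1) → no; 5× C (X4) → no; 1× Br (X1) → no; 2× N (X3) → no.
That gives 2 matching atoms.

2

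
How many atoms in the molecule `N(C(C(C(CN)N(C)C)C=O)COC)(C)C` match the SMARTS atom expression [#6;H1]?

4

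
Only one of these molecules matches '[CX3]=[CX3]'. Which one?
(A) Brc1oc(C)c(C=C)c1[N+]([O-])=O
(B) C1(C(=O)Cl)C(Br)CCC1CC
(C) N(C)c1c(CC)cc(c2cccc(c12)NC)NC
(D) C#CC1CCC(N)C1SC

A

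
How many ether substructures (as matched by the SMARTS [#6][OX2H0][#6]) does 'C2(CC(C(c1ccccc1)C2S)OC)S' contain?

[#6][OX2H0][#6] is the SMARTS for an ether: an aliphatic oxygen bridging two carbons with no H on the oxygen.
Exactly one fragment in the molecule meets all constraints, giving 1 match.

1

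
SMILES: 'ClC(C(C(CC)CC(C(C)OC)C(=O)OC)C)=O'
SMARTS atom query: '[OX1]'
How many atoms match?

2

The query [OX1] means: aliphatic oxygen with one total connection — typically a carbonyl =O or an oxide.
Check the 18 heavy atoms by environment: 11× C (X4) → no; 2× O (X2) → no; 2× C (X3) → no; 2× O (X1) → match; 1× Cl (X1) → no.
That gives 2 matching atoms.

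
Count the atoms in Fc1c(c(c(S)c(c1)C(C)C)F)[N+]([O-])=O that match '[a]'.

6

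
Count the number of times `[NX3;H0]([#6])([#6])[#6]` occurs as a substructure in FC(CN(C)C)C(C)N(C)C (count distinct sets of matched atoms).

[NX3;H0]([#6])([#6])[#6] is the SMARTS for a tertiary amine: a trivalent nitrogen with no H, bonded to three carbons.
The molecule carries 2 separate instances of a dimethylamino group (-N(CH3)2) meeting every constraint; each maps to a distinct set of atoms, giving 2 matches.

2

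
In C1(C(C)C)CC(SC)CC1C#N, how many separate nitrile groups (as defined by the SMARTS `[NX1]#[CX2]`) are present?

1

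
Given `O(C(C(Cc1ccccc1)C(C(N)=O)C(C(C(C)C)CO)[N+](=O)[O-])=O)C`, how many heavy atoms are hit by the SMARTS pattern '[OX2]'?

The query [OX2] means: aliphatic oxygen with two total connections — ether, hydroxyl, or ester single-bond O.
Check the 26 heavy atoms by environment: 10× C (X4) → no; 6× c (aromatic, X3) → no; 2× C (X3) → no; 3× O (X1) → no; 2× O (X2) → match; 1× N (charge +1, X3) → no; 1× O (charge -1, X1) → no; 1× N (X3) → no.
That gives 2 matching atoms.

2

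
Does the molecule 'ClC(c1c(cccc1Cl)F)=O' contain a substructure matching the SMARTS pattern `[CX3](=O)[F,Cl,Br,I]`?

Yes

The pattern [CX3](=O)[F,Cl,Br,I] describes a carbonyl carbon bonded to a halogen — an acyl halide.
The molecule carries an acyl chloride (-C(=O)Cl), whose atoms satisfy every constraint of the query, so the pattern matches.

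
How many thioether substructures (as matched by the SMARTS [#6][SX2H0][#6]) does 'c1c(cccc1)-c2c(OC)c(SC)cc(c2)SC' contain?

2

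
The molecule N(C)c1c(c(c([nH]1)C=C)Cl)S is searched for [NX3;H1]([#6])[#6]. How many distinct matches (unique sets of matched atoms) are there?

1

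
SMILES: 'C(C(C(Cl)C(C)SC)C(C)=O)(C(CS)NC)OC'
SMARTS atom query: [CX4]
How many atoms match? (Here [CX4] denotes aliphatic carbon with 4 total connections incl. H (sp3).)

11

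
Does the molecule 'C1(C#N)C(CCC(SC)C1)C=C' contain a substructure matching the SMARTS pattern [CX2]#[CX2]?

No

The pattern [CX2]#[CX2] describes a carbon-carbon triple bond — an alkyne.
The closest candidate here is a nitrile (-C#N), but the triple bond is C#N, not C#C. No other fragment satisfies the full query, so there is no match.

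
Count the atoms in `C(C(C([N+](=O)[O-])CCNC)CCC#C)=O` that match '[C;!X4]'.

The query [C;!X4] means: aliphatic carbon that does not have four total connections.
Check the 15 heavy atoms by environment: 7× C (X4) → no; 1× N (X3) → no; 1× N (charge +1, X3) → no; 1× O (charge -1, X1) → no; 2× O (X1) → no; 1× C (X3) → match; 2× C (X2) → match.
Summing the matching environments: 1 + 2 = 3 matching atoms.

3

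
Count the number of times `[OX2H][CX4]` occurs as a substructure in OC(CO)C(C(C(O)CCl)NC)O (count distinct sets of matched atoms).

4

[OX2H][CX4] is the SMARTS for an aliphatic alcohol: a hydroxyl oxygen bound to an sp3 (X4) carbon.
The molecule carries 4 separate instances of a hydroxyl group (-OH) meeting every constraint; each maps to a distinct set of atoms, giving 4 matches.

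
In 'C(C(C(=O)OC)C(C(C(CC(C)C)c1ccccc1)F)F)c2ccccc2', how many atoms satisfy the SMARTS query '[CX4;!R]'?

10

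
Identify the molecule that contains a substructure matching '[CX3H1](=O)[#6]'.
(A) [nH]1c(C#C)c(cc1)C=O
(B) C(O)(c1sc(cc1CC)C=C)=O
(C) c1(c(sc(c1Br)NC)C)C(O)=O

[CX3H1](=O)[#6] describes an sp2 carbon with one H, double-bonded to O and single-bonded to carbon (an aldehyde).
(A) contains an aldehyde (-CHO), which satisfies every atom and bond constraint.
(B) has a carboxylic acid group (-C(=O)OH) but the carbonyl carbon has H0 and is bonded to O, not H1.
(C) has a carboxylic acid group (-C(=O)OH) but the carbonyl carbon has H0 and is bonded to O, not H1.
So the answer is (A).

A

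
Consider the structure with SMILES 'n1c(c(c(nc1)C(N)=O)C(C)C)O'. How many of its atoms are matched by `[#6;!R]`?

4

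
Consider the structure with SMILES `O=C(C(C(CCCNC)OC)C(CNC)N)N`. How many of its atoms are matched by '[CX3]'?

1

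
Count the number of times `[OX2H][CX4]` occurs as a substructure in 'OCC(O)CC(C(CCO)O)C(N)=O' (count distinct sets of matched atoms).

[OX2H][CX4] is the SMARTS for an aliphatic alcohol: a hydroxyl oxygen bound to an sp3 (X4) carbon.
The molecule carries 4 separate instances of a hydroxyl group (-OH) meeting every constraint; each maps to a distinct set of atoms, giving 4 matches.

4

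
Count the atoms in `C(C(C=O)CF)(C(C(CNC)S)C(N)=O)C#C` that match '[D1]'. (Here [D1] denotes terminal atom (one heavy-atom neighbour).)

7

Check the 17 heavy atoms by environment: 4× C (D2) → no; 5× C (D3) → no; 2× O (D1) → match; 1× N (D1) → match; 1× N (D2) → no; 2× C (D1) → match; 1× F (D1) → match; 1× S (D1) → match.
Summing the matching environments: 2 + 1 + 2 + 1 + 1 = 7 matching atoms.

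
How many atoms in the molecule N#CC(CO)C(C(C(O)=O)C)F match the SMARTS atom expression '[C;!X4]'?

2

The query [C;!X4] means: aliphatic carbon that does not have four total connections.
Check the 12 heavy atoms by environment: 5× C (X4) → no; 2× O (X2) → no; 1× C (X2) → match; 1× N (X1) → no; 1× C (X3) → match; 1× O (X1) → no; 1× F (X1) → no.
Summing the matching environments: 1 + 1 = 2 matching atoms.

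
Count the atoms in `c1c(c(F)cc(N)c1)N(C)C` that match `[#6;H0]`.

3

The query [#6;H0] means: any carbon with no attached hydrogen.
Check the 11 heavy atoms by environment: 3× c (aromatic, H1) → no; 3× c (aromatic, H0) → match; 1× F (H0) → no; 1× N (H2) → no; 1× N (H0) → no; 2× C (H3) → no.
That gives 3 matching atoms.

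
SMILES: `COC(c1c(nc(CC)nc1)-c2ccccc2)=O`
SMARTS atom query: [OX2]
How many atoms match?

1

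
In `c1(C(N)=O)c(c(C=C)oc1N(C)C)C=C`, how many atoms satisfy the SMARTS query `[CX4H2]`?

0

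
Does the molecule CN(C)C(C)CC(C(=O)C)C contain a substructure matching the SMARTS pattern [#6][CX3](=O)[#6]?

Yes

The pattern [#6][CX3](=O)[#6] describes a carbonyl carbon (no H) flanked by two carbons — a ketone.
The molecule carries an acetyl/ketone group (-C(=O)CH3), whose atoms satisfy every constraint of the query, so the pattern matches.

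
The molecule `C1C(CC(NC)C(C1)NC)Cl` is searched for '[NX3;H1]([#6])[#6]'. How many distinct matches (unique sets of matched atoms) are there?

2

[NX3;H1]([#6])[#6] is the SMARTS for a secondary amine: a trivalent nitrogen with one H, bonded to two carbons.
The molecule carries 2 separate instances of an N-methylamino group (-NHCH3) meeting every constraint; each maps to a distinct set of atoms, giving 2 matches.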